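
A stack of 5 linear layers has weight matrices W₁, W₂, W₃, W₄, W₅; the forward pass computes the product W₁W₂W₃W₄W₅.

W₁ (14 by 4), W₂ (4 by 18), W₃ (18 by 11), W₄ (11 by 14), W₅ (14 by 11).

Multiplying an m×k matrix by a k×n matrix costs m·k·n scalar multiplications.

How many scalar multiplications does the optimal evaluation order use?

Adjacent pairs: W₁W₂ = 14·4·18 = 1008; W₂W₃ = 4·18·11 = 792; W₃W₄ = 18·11·14 = 2772; W₄W₅ = 11·14·11 = 1694.
Length 3: W₁..W₃: k=1: 0+792+14·4·11=1408; k=2: 1008+0+14·18·11=3780 → min 1408 | W₂..W₄: k=2: 0+2772+4·18·14=3780; k=3: 792+0+4·11·14=1408 → min 1408 | W₃..W₅: k=3: 0+1694+18·11·11=3872; k=4: 2772+0+18·14·11=5544 → min 3872.
Length 4: W₁..W₄: k=1: 0+1408+14·4·14=2192; k=2: 1008+2772+14·18·14=7308; k=3: 1408+0+14·11·14=3564 → min 2192 | W₂..W₅: k=2: 0+3872+4·18·11=4664; k=3: 792+1694+4·11·11=2970; k=4: 1408+0+4·14·11=2024 → min 2024.
Length 5: W₁..W₅: k=1: 0+2024+14·4·11=2640; k=2: 1008+3872+14·18·11=7652; k=3: 1408+1694+14·11·11=4796; k=4: 2192+0+14·14·11=4348 → min 2640.
Optimal order: (W₁(((W₂W₃)W₄)W₅)) with cost 2640.

2640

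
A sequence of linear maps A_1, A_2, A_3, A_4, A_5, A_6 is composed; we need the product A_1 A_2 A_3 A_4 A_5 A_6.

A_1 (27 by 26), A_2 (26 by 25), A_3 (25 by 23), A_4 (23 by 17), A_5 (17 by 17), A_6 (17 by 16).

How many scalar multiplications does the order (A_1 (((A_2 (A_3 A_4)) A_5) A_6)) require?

(A_3 A_4): 25×23 by 23×17 → 25×17, cost 25·23·17 = 9775
(A_2 (A_3 A_4)): 26×25 by 25×17 → 26×17, cost 26·25·17 = 11050; cumulative 20825
((A_2 (A_3 A_4)) A_5): 26×17 by 17×17 → 26×17, cost 26·17·17 = 7514; cumulative 28339
(((A_2 (A_3 A_4)) A_5) A_6): 26×17 by 17×16 → 26×16, cost 26·17·16 = 7072; cumulative 35411
(A_1 (((A_2 (A_3 A_4)) A_5) A_6)): 27×26 by 26×16 → 27×16, cost 27·26·16 = 11232; cumulative 46643
Total: 46643 scalar multiplications.

46643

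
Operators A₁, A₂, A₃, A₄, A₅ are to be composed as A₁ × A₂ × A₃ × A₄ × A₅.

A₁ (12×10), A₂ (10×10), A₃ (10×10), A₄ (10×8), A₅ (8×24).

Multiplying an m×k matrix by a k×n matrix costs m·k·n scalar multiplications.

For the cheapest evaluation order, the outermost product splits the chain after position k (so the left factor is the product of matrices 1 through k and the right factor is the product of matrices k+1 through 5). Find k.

4

Adjacent pairs: A₁A₂ = 12·10·10 = 1200; A₂A₃ = 10·10·10 = 1000; A₃A₄ = 10·10·8 = 800; A₄A₅ = 10·8·24 = 1920.
Length 3: A₁..A₃: k=1: 0+1000+12·10·10=2200; k=2: 1200+0+12·10·10=2400 → min 2200 | A₂..A₄: k=2: 0+800+10·10·8=1600; k=3: 1000+0+10·10·8=1800 → min 1600 | A₃..A₅: k=3: 0+1920+10·10·24=4320; k=4: 800+0+10·8·24=2720 → min 2720.
Length 4: A₁..A₄: k=1: 0+1600+12·10·8=2560; k=2: 1200+800+12·10·8=2960; k=3: 2200+0+12·10·8=3160 → min 2560 | A₂..A₅: k=2: 0+2720+10·10·24=5120; k=3: 1000+1920+10·10·24=5320; k=4: 1600+0+10·8·24=3520 → min 3520.
Top-level splits: k=1: (A₁..A₁)·(A₂..A₅) → 0+3520+12·10·24 = 6400; k=2: (A₁..A₂)·(A₃..A₅) → 1200+2720+12·10·24 = 6800; k=3: (A₁..A₃)·(A₄..A₅) → 2200+1920+12·10·24 = 7000; k=4: (A₁..A₄)·(A₅..A₅) → 2560+0+12·8·24 = 4864.
Best split is after A₄, i.e. k = 4.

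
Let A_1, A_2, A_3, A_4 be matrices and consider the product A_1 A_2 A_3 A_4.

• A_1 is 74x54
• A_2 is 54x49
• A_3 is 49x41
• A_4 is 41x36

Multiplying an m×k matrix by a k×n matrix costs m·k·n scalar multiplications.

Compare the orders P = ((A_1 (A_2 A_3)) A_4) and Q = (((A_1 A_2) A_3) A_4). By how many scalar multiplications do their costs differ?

Order P = ((A_1 (A_2 A_3)) A_4): (A_2 A_3): 54×49 by 49×41 → 54×41, cost 54·49·41 = 108486; (A_1 (A_2 A_3)): 74×54 by 54×41 → 74×41, cost 74·54·41 = 163836; cumulative 272322; ((A_1 (A_2 A_3)) A_4): 74×41 by 41×36 → 74×36, cost 74·41·36 = 109224; cumulative 381546. Total 381546.
Order Q = (((A_1 A_2) A_3) A_4): (A_1 A_2): 74×54 by 54×49 → 74×49, cost 74·54·49 = 195804; ((A_1 A_2) A_3): 74×49 by 49×41 → 74×41, cost 74·49·41 = 148666; cumulative 344470; (((A_1 A_2) A_3) A_4): 74×41 by 41×36 → 74×36, cost 74·41·36 = 109224; cumulative 453694. Total 453694.
Difference: |381546 − 453694| = 72148.

72148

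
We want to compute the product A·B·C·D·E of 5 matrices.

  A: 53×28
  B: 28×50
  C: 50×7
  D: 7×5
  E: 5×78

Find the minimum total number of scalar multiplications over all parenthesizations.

36840

Adjacent pairs: AB = 53·28·50 = 74200; BC = 28·50·7 = 9800; CD = 50·7·5 = 1750; DE = 7·5·78 = 2730.
Length 3: A..C: k=1: 0+9800+53·28·7=20188; k=2: 74200+0+53·50·7=92750 → min 20188 | B..D: k=2: 0+1750+28·50·5=8750; k=3: 9800+0+28·7·5=10780 → min 8750 | C..E: k=3: 0+2730+50·7·78=30030; k=4: 1750+0+50·5·78=21250 → min 21250.
Length 4: A..D: k=1: 0+8750+53·28·5=16170; k=2: 74200+1750+53·50·5=89200; k=3: 20188+0+53·7·5=22043 → min 16170 | B..E: k=2: 0+21250+28·50·78=130450; k=3: 9800+2730+28·7·78=27818; k=4: 8750+0+28·5·78=19670 → min 19670.
Length 5: A..E: k=1: 0+19670+53·28·78=135422; k=2: 74200+21250+53·50·78=302150; k=3: 20188+2730+53·7·78=51856; k=4: 16170+0+53·5·78=36840 → min 36840.
Optimal order: ((A·(B·(C·D)))·E) with cost 36840.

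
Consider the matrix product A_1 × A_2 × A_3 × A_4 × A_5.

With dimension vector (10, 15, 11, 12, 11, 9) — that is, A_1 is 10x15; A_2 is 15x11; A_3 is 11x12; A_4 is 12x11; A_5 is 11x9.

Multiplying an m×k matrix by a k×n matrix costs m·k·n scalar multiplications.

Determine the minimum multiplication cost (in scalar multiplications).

Adjacent pairs: A_1A_2 = 10·15·11 = 1650; A_2A_3 = 15·11·12 = 1980; A_3A_4 = 11·12·11 = 1452; A_4A_5 = 12·11·9 = 1188.
Length 3: A_1..A_3: k=1: 0+1980+10·15·12=3780; k=2: 1650+0+10·11·12=2970 → min 2970 | A_2..A_4: k=2: 0+1452+15·11·11=3267; k=3: 1980+0+15·12·11=3960 → min 3267 | A_3..A_5: k=3: 0+1188+11·12·9=2376; k=4: 1452+0+11·11·9=2541 → min 2376.
Length 4: A_1..A_4: k=1: 0+3267+10·15·11=4917; k=2: 1650+1452+10·11·11=4312; k=3: 2970+0+10·12·11=4290 → min 4290 | A_2..A_5: k=2: 0+2376+15·11·9=3861; k=3: 1980+1188+15·12·9=4788; k=4: 3267+0+15·11·9=4752 → min 3861.
Length 5: A_1..A_5: k=1: 0+3861+10·15·9=5211; k=2: 1650+2376+10·11·9=5016; k=3: 2970+1188+10·12·9=5238; k=4: 4290+0+10·11·9=5280 → min 5016.
Optimal order: ((A_1 × A_2) × (A_3 × (A_4 × A_5))) with cost 5016.

5016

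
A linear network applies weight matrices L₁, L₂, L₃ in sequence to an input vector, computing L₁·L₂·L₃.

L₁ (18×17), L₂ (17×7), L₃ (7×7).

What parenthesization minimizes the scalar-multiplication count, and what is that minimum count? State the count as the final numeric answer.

(L₁·(L₂·L₃)): cost 2975.
((L₁·L₂)·L₃): cost 3024.
Optimal: (L₁·(L₂·L₃)) with cost 2975.

2975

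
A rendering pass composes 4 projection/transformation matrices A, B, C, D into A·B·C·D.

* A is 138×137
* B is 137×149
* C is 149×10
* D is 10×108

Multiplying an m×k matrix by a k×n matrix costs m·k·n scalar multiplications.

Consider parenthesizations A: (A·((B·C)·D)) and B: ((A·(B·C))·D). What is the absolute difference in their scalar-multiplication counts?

1851708

Order A = (A·((B·C)·D)): (B·C): 137×149 by 149×10 → 137×10, cost 137·149·10 = 204130; ((B·C)·D): 137×10 by 10×108 → 137×108, cost 137·10·108 = 147960; cumulative 352090; (A·((B·C)·D)): 138×137 by 137×108 → 138×108, cost 138·137·108 = 2041848; cumulative 2393938. Total 2393938.
Order B = ((A·(B·C))·D): (B·C): 137×149 by 149×10 → 137×10, cost 137·149·10 = 204130; (A·(B·C)): 138×137 by 137×10 → 138×10, cost 138·137·10 = 189060; cumulative 393190; ((A·(B·C))·D): 138×10 by 10×108 → 138×108, cost 138·10·108 = 149040; cumulative 542230. Total 542230.
Difference: |2393938 − 542230| = 1851708.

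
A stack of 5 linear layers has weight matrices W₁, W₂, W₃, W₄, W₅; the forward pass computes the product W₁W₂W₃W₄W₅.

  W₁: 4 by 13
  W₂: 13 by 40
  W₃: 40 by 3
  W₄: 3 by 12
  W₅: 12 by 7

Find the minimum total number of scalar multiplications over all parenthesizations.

Adjacent pairs: W₁W₂ = 4·13·40 = 2080; W₂W₃ = 13·40·3 = 1560; W₃W₄ = 40·3·12 = 1440; W₄W₅ = 3·12·7 = 252.
Length 3: W₁..W₃: k=1: 0+1560+4·13·3=1716; k=2: 2080+0+4·40·3=2560 → min 1716 | W₂..W₄: k=2: 0+1440+13·40·12=7680; k=3: 1560+0+13·3·12=2028 → min 2028 | W₃..W₅: k=3: 0+252+40·3·7=1092; k=4: 1440+0+40·12·7=4800 → min 1092.
Length 4: W₁..W₄: k=1: 0+2028+4·13·12=2652; k=2: 2080+1440+4·40·12=5440; k=3: 1716+0+4·3·12=1860 → min 1860 | W₂..W₅: k=2: 0+1092+13·40·7=4732; k=3: 1560+252+13·3·7=2085; k=4: 2028+0+13·12·7=3120 → min 2085.
Length 5: W₁..W₅: k=1: 0+2085+4·13·7=2449; k=2: 2080+1092+4·40·7=4292; k=3: 1716+252+4·3·7=2052; k=4: 1860+0+4·12·7=2196 → min 2052.
Optimal order: ((W₁(W₂W₃))(W₄W₅)) with cost 2052.

2052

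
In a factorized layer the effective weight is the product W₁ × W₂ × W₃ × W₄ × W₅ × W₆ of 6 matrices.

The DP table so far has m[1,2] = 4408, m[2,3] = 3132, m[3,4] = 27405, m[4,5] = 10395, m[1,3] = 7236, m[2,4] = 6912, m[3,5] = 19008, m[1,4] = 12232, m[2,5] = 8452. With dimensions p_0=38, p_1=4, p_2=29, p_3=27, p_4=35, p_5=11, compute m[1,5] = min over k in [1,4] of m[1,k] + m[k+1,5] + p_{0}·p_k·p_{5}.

m[1,5] = min over k∈[1,4] of m[1,k]+m[k+1,5]+p_{0}·p_k·p_{5}.
k=1: 0 + 8452 + 38·4·11 = 10124; k=2: 4408 + 19008 + 38·29·11 = 35538; k=3: 7236 + 10395 + 38·27·11 = 28917; k=4: 12232 + 0 + 38·35·11 = 26862.
Minimum: 10124 at k=1.

10124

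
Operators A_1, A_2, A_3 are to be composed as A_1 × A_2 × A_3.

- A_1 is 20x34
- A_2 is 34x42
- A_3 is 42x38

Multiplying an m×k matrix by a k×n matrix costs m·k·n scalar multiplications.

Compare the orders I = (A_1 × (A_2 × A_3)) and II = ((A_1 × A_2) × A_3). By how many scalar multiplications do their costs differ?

Order I = (A_1 × (A_2 × A_3)): (A_2 × A_3): 34×42 by 42×38 → 34×38, cost 34·42·38 = 54264; (A_1 × (A_2 × A_3)): 20×34 by 34×38 → 20×38, cost 20·34·38 = 25840; cumulative 80104. Total 80104.
Order II = ((A_1 × A_2) × A_3): (A_1 × A_2): 20×34 by 34×42 → 20×42, cost 20·34·42 = 28560; ((A_1 × A_2) × A_3): 20×42 by 42×38 → 20×38, cost 20·42·38 = 31920; cumulative 60480. Total 60480.
Difference: |80104 − 60480| = 19624.

19624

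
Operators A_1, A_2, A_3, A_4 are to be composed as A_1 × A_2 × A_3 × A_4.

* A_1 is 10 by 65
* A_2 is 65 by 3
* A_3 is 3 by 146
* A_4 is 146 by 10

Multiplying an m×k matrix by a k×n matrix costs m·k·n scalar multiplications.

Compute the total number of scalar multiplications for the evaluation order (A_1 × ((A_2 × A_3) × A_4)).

129870

(A_2 × A_3): 65×3 by 3×146 → 65×146, cost 65·3·146 = 28470
((A_2 × A_3) × A_4): 65×146 by 146×10 → 65×10, cost 65·146·10 = 94900; cumulative 123370
(A_1 × ((A_2 × A_3) × A_4)): 10×65 by 65×10 → 10×10, cost 10·65·10 = 6500; cumulative 129870
Total: 129870 scalar multiplications.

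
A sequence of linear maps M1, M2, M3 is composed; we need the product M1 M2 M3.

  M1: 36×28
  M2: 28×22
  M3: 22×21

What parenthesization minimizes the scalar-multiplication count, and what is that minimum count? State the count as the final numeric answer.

(M1 (M2 M3)): cost 34104.
((M1 M2) M3): cost 38808.
Optimal: (M1 (M2 M3)) with cost 34104.

34104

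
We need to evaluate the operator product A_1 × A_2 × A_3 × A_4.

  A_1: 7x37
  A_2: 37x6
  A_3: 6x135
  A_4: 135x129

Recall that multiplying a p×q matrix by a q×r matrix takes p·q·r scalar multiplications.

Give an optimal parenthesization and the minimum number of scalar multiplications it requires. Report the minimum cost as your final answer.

Adjacent pairs: A_1A_2 = 7·37·6 = 1554; A_2A_3 = 37·6·135 = 29970; A_3A_4 = 6·135·129 = 104490.
Length 3: A_1..A_3: k=1: 0+29970+7·37·135=64935; k=2: 1554+0+7·6·135=7224 → min 7224 | A_2..A_4: k=2: 0+104490+37·6·129=133128; k=3: 29970+0+37·135·129=674325 → min 133128.
Length 4: A_1..A_4: k=1: 0+133128+7·37·129=166539; k=2: 1554+104490+7·6·129=111462; k=3: 7224+0+7·135·129=129129 → min 111462.
Optimal parenthesization: ((A_1 × A_2) × (A_3 × A_4)) with cost 111462.

111462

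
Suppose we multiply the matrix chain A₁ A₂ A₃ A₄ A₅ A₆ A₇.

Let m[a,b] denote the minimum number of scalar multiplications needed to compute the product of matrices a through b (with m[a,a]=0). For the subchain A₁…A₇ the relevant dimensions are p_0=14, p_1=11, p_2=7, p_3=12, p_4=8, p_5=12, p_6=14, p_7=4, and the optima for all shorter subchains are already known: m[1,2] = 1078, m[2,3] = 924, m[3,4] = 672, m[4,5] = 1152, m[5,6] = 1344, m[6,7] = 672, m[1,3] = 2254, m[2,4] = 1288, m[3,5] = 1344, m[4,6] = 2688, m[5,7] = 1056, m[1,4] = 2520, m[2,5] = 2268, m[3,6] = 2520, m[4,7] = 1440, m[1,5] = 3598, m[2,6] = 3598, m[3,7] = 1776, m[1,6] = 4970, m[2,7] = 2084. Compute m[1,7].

2700

m[1,7] = min over k∈[1,6] of m[1,k]+m[k+1,7]+p_{0}·p_k·p_{7}.
k=1: 0 + 2084 + 14·11·4 = 2700; k=2: 1078 + 1776 + 14·7·4 = 3246; k=3: 2254 + 1440 + 14·12·4 = 4366; k=4: 2520 + 1056 + 14·8·4 = 4024; k=5: 3598 + 672 + 14·12·4 = 4942; k=6: 4970 + 0 + 14·14·4 = 5754.
Minimum: 2700 at k=1.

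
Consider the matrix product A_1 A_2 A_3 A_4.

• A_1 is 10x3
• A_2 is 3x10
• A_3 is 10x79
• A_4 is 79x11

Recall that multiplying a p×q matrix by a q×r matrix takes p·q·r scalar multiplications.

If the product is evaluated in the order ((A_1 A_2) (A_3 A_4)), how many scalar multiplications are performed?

10090

(A_1 A_2): 10×3 by 3×10 → 10×10, cost 10·3·10 = 300
(A_3 A_4): 10×79 by 79×11 → 10×11, cost 10·79·11 = 8690
((A_1 A_2) (A_3 A_4)): 10×10 by 10×11 → 10×11, cost 10·10·11 = 1100; cumulative 10090
Total: 10090 scalar multiplications.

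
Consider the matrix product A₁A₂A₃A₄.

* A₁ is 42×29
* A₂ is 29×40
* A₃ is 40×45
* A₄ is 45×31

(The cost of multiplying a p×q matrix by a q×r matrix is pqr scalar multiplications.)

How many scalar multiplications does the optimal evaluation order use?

Adjacent pairs: A₁A₂ = 42·29·40 = 48720; A₂A₃ = 29·40·45 = 52200; A₃A₄ = 40·45·31 = 55800.
Length 3: A₁..A₃: k=1: 0+52200+42·29·45=107010; k=2: 48720+0+42·40·45=124320 → min 107010 | A₂..A₄: k=2: 0+55800+29·40·31=91760; k=3: 52200+0+29·45·31=92655 → min 91760.
Length 4: A₁..A₄: k=1: 0+91760+42·29·31=129518; k=2: 48720+55800+42·40·31=156600; k=3: 107010+0+42·45·31=165600 → min 129518.
Optimal order: (A₁(A₂(A₃A₄))) with cost 129518.

129518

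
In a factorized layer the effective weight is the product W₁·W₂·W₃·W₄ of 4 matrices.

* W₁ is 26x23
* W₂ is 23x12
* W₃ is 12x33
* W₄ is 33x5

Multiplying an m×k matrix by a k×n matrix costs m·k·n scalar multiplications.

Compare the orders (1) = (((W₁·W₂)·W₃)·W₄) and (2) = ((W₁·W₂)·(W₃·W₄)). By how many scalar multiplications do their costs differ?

11046

Order (1) = (((W₁·W₂)·W₃)·W₄): (W₁·W₂): 26×23 by 23×12 → 26×12, cost 26·23·12 = 7176; ((W₁·W₂)·W₃): 26×12 by 12×33 → 26×33, cost 26·12·33 = 10296; cumulative 17472; (((W₁·W₂)·W₃)·W₄): 26×33 by 33×5 → 26×5, cost 26·33·5 = 4290; cumulative 21762. Total 21762.
Order (2) = ((W₁·W₂)·(W₃·W₄)): (W₁·W₂): 26×23 by 23×12 → 26×12, cost 26·23·12 = 7176; (W₃·W₄): 12×33 by 33×5 → 12×5, cost 12·33·5 = 1980; ((W₁·W₂)·(W₃·W₄)): 26×12 by 12×5 → 26×5, cost 26·12·5 = 1560; cumulative 10716. Total 10716.
Difference: |21762 − 10716| = 11046.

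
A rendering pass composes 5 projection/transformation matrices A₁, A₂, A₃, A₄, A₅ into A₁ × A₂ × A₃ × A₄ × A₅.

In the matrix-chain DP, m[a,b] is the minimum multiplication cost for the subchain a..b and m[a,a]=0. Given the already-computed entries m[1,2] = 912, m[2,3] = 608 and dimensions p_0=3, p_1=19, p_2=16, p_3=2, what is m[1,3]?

m[1,3] = min over k∈[1,2] of m[1,k]+m[k+1,3]+p_{0}·p_k·p_{3}.
k=1: 0 + 608 + 3·19·2 = 722; k=2: 912 + 0 + 3·16·2 = 1008.
Minimum: 722 at k=1.

722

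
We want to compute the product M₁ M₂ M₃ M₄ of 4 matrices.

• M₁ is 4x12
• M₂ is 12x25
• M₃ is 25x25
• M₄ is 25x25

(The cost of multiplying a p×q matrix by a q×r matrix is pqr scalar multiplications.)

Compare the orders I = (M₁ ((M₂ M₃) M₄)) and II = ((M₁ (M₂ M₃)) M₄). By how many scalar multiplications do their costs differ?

5000

Order I = (M₁ ((M₂ M₃) M₄)): (M₂ M₃): 12×25 by 25×25 → 12×25, cost 12·25·25 = 7500; ((M₂ M₃) M₄): 12×25 by 25×25 → 12×25, cost 12·25·25 = 7500; cumulative 15000; (M₁ ((M₂ M₃) M₄)): 4×12 by 12×25 → 4×25, cost 4·12·25 = 1200; cumulative 16200. Total 16200.
Order II = ((M₁ (M₂ M₃)) M₄): (M₂ M₃): 12×25 by 25×25 → 12×25, cost 12·25·25 = 7500; (M₁ (M₂ M₃)): 4×12 by 12×25 → 4×25, cost 4·12·25 = 1200; cumulative 8700; ((M₁ (M₂ M₃)) M₄): 4×25 by 25×25 → 4×25, cost 4·25·25 = 2500; cumulative 11200. Total 11200.
Difference: |16200 − 11200| = 5000.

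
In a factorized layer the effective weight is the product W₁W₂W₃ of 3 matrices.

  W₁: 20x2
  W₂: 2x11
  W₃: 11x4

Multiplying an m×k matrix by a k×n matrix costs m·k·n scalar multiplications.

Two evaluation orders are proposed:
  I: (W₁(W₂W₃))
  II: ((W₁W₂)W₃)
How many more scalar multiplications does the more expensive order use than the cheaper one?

1072

Order I = (W₁(W₂W₃)): (W₂W₃): 2×11 by 11×4 → 2×4, cost 2·11·4 = 88; (W₁(W₂W₃)): 20×2 by 2×4 → 20×4, cost 20·2·4 = 160; cumulative 248. Total 248.
Order II = ((W₁W₂)W₃): (W₁W₂): 20×2 by 2×11 → 20×11, cost 20·2·11 = 440; ((W₁W₂)W₃): 20×11 by 11×4 → 20×4, cost 20·11·4 = 880; cumulative 1320. Total 1320.
Difference: |248 − 1320| = 1072.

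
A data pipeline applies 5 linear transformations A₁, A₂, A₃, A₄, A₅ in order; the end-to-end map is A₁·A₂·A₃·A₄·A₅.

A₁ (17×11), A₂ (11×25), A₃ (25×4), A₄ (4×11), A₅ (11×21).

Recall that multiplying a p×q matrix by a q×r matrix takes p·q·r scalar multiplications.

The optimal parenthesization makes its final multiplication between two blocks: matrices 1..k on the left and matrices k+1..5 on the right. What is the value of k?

3

Adjacent pairs: A₁A₂ = 17·11·25 = 4675; A₂A₃ = 11·25·4 = 1100; A₃A₄ = 25·4·11 = 1100; A₄A₅ = 4·11·21 = 924.
Length 3: A₁..A₃: k=1: 0+1100+17·11·4=1848; k=2: 4675+0+17·25·4=6375 → min 1848 | A₂..A₄: k=2: 0+1100+11·25·11=4125; k=3: 1100+0+11·4·11=1584 → min 1584 | A₃..A₅: k=3: 0+924+25·4·21=3024; k=4: 1100+0+25·11·21=6875 → min 3024.
Length 4: A₁..A₄: k=1: 0+1584+17·11·11=3641; k=2: 4675+1100+17·25·11=10450; k=3: 1848+0+17·4·11=2596 → min 2596 | A₂..A₅: k=2: 0+3024+11·25·21=8799; k=3: 1100+924+11·4·21=2948; k=4: 1584+0+11·11·21=4125 → min 2948.
Top-level splits: k=1: (A₁..A₁)·(A₂..A₅) → 0+2948+17·11·21 = 6875; k=2: (A₁..A₂)·(A₃..A₅) → 4675+3024+17·25·21 = 16624; k=3: (A₁..A₃)·(A₄..A₅) → 1848+924+17·4·21 = 4200; k=4: (A₁..A₄)·(A₅..A₅) → 2596+0+17·11·21 = 6523.
Best split is after A₃, i.e. k = 3.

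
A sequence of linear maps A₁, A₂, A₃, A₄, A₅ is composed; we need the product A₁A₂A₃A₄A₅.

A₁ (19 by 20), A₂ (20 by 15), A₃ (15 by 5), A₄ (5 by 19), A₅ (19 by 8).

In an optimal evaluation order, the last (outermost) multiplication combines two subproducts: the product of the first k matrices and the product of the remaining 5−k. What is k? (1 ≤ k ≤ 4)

Adjacent pairs: A₁A₂ = 19·20·15 = 5700; A₂A₃ = 20·15·5 = 1500; A₃A₄ = 15·5·19 = 1425; A₄A₅ = 5·19·8 = 760.
Length 3: A₁..A₃: k=1: 0+1500+19·20·5=3400; k=2: 5700+0+19·15·5=7125 → min 3400 | A₂..A₄: k=2: 0+1425+20·15·19=7125; k=3: 1500+0+20·5·19=3400 → min 3400 | A₃..A₅: k=3: 0+760+15·5·8=1360; k=4: 1425+0+15·19·8=3705 → min 1360.
Length 4: A₁..A₄: k=1: 0+3400+19·20·19=10620; k=2: 5700+1425+19·15·19=12540; k=3: 3400+0+19·5·19=5205 → min 5205 | A₂..A₅: k=2: 0+1360+20·15·8=3760; k=3: 1500+760+20·5·8=3060; k=4: 3400+0+20·19·8=6440 → min 3060.
Top-level splits: k=1: (A₁..A₁)·(A₂..A₅) → 0+3060+19·20·8 = 6100; k=2: (A₁..A₂)·(A₃..A₅) → 5700+1360+19·15·8 = 9340; k=3: (A₁..A₃)·(A₄..A₅) → 3400+760+19·5·8 = 4920; k=4: (A₁..A₄)·(A₅..A₅) → 5205+0+19·19·8 = 8093.
Best split is after A₃, i.e. k = 3.

3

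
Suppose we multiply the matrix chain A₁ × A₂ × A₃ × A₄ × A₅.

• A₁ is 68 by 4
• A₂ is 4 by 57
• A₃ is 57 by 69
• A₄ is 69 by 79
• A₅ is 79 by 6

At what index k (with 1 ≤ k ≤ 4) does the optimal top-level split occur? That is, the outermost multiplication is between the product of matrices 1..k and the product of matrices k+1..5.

1

Adjacent pairs: A₁A₂ = 68·4·57 = 15504; A₂A₃ = 4·57·69 = 15732; A₃A₄ = 57·69·79 = 310707; A₄A₅ = 69·79·6 = 32706.
Length 3: A₁..A₃: k=1: 0+15732+68·4·69=34500; k=2: 15504+0+68·57·69=282948 → min 34500 | A₂..A₄: k=2: 0+310707+4·57·79=328719; k=3: 15732+0+4·69·79=37536 → min 37536 | A₃..A₅: k=3: 0+32706+57·69·6=56304; k=4: 310707+0+57·79·6=337725 → min 56304.
Length 4: A₁..A₄: k=1: 0+37536+68·4·79=59024; k=2: 15504+310707+68·57·79=632415; k=3: 34500+0+68·69·79=405168 → min 59024 | A₂..A₅: k=2: 0+56304+4·57·6=57672; k=3: 15732+32706+4·69·6=50094; k=4: 37536+0+4·79·6=39432 → min 39432.
Top-level splits: k=1: (A₁..A₁)·(A₂..A₅) → 0+39432+68·4·6 = 41064; k=2: (A₁..A₂)·(A₃..A₅) → 15504+56304+68·57·6 = 95064; k=3: (A₁..A₃)·(A₄..A₅) → 34500+32706+68·69·6 = 95358; k=4: (A₁..A₄)·(A₅..A₅) → 59024+0+68·79·6 = 91256.
Best split is after A₁, i.e. k = 1.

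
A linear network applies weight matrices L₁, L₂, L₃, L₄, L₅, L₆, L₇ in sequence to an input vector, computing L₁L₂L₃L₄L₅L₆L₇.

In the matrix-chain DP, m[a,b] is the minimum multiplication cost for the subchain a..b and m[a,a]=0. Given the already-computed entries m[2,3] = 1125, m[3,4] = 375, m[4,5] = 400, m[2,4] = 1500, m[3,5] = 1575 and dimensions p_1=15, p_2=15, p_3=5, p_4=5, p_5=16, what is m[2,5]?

m[2,5] = min over k∈[2,4] of m[2,k]+m[k+1,5]+p_{1}·p_k·p_{5}.
k=2: 0 + 1575 + 15·15·16 = 5175; k=3: 1125 + 400 + 15·5·16 = 2725; k=4: 1500 + 0 + 15·5·16 = 2700.
Minimum: 2700 at k=4.

2700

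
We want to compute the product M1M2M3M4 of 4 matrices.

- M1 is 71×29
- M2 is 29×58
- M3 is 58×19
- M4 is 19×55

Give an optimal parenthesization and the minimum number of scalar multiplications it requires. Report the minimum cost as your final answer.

145274

Adjacent pairs: M1M2 = 71·29·58 = 119422; M2M3 = 29·58·19 = 31958; M3M4 = 58·19·55 = 60610.
Length 3: M1..M3: k=1: 0+31958+71·29·19=71079; k=2: 119422+0+71·58·19=197664 → min 71079 | M2..M4: k=2: 0+60610+29·58·55=153120; k=3: 31958+0+29·19·55=62263 → min 62263.
Length 4: M1..M4: k=1: 0+62263+71·29·55=175508; k=2: 119422+60610+71·58·55=406522; k=3: 71079+0+71·19·55=145274 → min 145274.
Optimal parenthesization: ((M1(M2M3))M4) with cost 145274.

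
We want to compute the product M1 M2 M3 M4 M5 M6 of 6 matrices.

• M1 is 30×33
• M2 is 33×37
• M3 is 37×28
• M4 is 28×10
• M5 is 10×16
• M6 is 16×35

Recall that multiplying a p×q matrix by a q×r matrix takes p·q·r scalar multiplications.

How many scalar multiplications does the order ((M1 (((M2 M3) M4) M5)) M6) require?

81348

(M2 M3): 33×37 by 37×28 → 33×28, cost 33·37·28 = 34188
((M2 M3) M4): 33×28 by 28×10 → 33×10, cost 33·28·10 = 9240; cumulative 43428
(((M2 M3) M4) M5): 33×10 by 10×16 → 33×16, cost 33·10·16 = 5280; cumulative 48708
(M1 (((M2 M3) M4) M5)): 30×33 by 33×16 → 30×16, cost 30·33·16 = 15840; cumulative 64548
((M1 (((M2 M3) M4) M5)) M6): 30×16 by 16×35 → 30×35, cost 30·16·35 = 16800; cumulative 81348
Total: 81348 scalar multiplications.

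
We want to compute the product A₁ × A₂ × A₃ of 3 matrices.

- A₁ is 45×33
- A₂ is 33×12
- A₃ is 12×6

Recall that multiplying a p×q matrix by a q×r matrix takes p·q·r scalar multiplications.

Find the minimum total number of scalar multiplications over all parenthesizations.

11286

Order (A₁ × (A₂ × A₃)): (A₂ × A₃): 33×12 by 12×6 → 33×6, cost 33·12·6 = 2376; (A₁ × (A₂ × A₃)): 45×33 by 33×6 → 45×6, cost 45·33·6 = 8910; cumulative 11286. Total 11286.
Order ((A₁ × A₂) × A₃): (A₁ × A₂): 45×33 by 33×12 → 45×12, cost 45·33·12 = 17820; ((A₁ × A₂) × A₃): 45×12 by 12×6 → 45×6, cost 45·12·6 = 3240; cumulative 21060. Total 21060.
Minimum: 11286.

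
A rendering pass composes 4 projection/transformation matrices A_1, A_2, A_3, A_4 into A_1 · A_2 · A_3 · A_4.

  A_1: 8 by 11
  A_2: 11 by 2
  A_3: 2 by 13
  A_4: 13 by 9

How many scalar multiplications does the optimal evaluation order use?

Adjacent pairs: A_1A_2 = 8·11·2 = 176; A_2A_3 = 11·2·13 = 286; A_3A_4 = 2·13·9 = 234.
Length 3: A_1..A_3: k=1: 0+286+8·11·13=1430; k=2: 176+0+8·2·13=384 → min 384 | A_2..A_4: k=2: 0+234+11·2·9=432; k=3: 286+0+11·13·9=1573 → min 432.
Length 4: A_1..A_4: k=1: 0+432+8·11·9=1224; k=2: 176+234+8·2·9=554; k=3: 384+0+8·13·9=1320 → min 554.
Optimal order: ((A_1 · A_2) · (A_3 · A_4)) with cost 554.

554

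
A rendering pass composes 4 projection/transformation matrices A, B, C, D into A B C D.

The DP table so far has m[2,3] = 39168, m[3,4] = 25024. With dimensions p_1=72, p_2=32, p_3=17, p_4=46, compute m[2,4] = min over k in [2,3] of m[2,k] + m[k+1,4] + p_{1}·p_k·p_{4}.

m[2,4] = min over k∈[2,3] of m[2,k]+m[k+1,4]+p_{1}·p_k·p_{4}.
k=2: 0 + 25024 + 72·32·46 = 131008; k=3: 39168 + 0 + 72·17·46 = 95472.
Minimum: 95472 at k=3.

95472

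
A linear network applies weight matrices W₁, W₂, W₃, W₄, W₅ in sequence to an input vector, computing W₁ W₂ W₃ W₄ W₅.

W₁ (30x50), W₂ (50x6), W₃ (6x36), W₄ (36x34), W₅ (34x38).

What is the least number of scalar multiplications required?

Adjacent pairs: W₁W₂ = 30·50·6 = 9000; W₂W₃ = 50·6·36 = 10800; W₃W₄ = 6·36·34 = 7344; W₄W₅ = 36·34·38 = 46512.
Length 3: W₁..W₃: k=1: 0+10800+30·50·36=64800; k=2: 9000+0+30·6·36=15480 → min 15480 | W₂..W₄: k=2: 0+7344+50·6·34=17544; k=3: 10800+0+50·36·34=72000 → min 17544 | W₃..W₅: k=3: 0+46512+6·36·38=54720; k=4: 7344+0+6·34·38=15096 → min 15096.
Length 4: W₁..W₄: k=1: 0+17544+30·50·34=68544; k=2: 9000+7344+30·6·34=22464; k=3: 15480+0+30·36·34=52200 → min 22464 | W₂..W₅: k=2: 0+15096+50·6·38=26496; k=3: 10800+46512+50·36·38=125712; k=4: 17544+0+50·34·38=82144 → min 26496.
Length 5: W₁..W₅: k=1: 0+26496+30·50·38=83496; k=2: 9000+15096+30·6·38=30936; k=3: 15480+46512+30·36·38=103032; k=4: 22464+0+30·34·38=61224 → min 30936.
Optimal order: ((W₁ W₂) ((W₃ W₄) W₅)) with cost 30936.

30936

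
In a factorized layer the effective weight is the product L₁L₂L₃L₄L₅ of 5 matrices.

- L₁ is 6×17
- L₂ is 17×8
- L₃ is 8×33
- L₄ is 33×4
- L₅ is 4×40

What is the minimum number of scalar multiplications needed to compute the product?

2968

Adjacent pairs: L₁L₂ = 6·17·8 = 816; L₂L₃ = 17·8·33 = 4488; L₃L₄ = 8·33·4 = 1056; L₄L₅ = 33·4·40 = 5280.
Length 3: L₁..L₃: k=1: 0+4488+6·17·33=7854; k=2: 816+0+6·8·33=2400 → min 2400 | L₂..L₄: k=2: 0+1056+17·8·4=1600; k=3: 4488+0+17·33·4=6732 → min 1600 | L₃..L₅: k=3: 0+5280+8·33·40=15840; k=4: 1056+0+8·4·40=2336 → min 2336.
Length 4: L₁..L₄: k=1: 0+1600+6·17·4=2008; k=2: 816+1056+6·8·4=2064; k=3: 2400+0+6·33·4=3192 → min 2008 | L₂..L₅: k=2: 0+2336+17·8·40=7776; k=3: 4488+5280+17·33·40=32208; k=4: 1600+0+17·4·40=4320 → min 4320.
Length 5: L₁..L₅: k=1: 0+4320+6·17·40=8400; k=2: 816+2336+6·8·40=5072; k=3: 2400+5280+6·33·40=15600; k=4: 2008+0+6·4·40=2968 → min 2968.
Optimal order: ((L₁(L₂(L₃L₄)))L₅) with cost 2968.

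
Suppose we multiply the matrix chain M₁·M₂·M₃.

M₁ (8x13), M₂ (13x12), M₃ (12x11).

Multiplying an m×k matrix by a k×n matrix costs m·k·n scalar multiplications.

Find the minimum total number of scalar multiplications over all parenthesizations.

Order (M₁·(M₂·M₃)): (M₂·M₃): 13×12 by 12×11 → 13×11, cost 13·12·11 = 1716; (M₁·(M₂·M₃)): 8×13 by 13×11 → 8×11, cost 8·13·11 = 1144; cumulative 2860. Total 2860.
Order ((M₁·M₂)·M₃): (M₁·M₂): 8×13 by 13×12 → 8×12, cost 8·13·12 = 1248; ((M₁·M₂)·M₃): 8×12 by 12×11 → 8×11, cost 8·12·11 = 1056; cumulative 2304. Total 2304.
Minimum: 2304.

2304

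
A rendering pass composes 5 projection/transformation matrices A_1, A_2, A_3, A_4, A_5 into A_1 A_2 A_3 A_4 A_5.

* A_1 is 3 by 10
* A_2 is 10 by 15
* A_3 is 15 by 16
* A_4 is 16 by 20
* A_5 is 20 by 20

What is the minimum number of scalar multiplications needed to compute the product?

3330

Adjacent pairs: A_1A_2 = 3·10·15 = 450; A_2A_3 = 10·15·16 = 2400; A_3A_4 = 15·16·20 = 4800; A_4A_5 = 16·20·20 = 6400.
Length 3: A_1..A_3: k=1: 0+2400+3·10·16=2880; k=2: 450+0+3·15·16=1170 → min 1170 | A_2..A_4: k=2: 0+4800+10·15·20=7800; k=3: 2400+0+10·16·20=5600 → min 5600 | A_3..A_5: k=3: 0+6400+15·16·20=11200; k=4: 4800+0+15·20·20=10800 → min 10800.
Length 4: A_1..A_4: k=1: 0+5600+3·10·20=6200; k=2: 450+4800+3·15·20=6150; k=3: 1170+0+3·16·20=2130 → min 2130 | A_2..A_5: k=2: 0+10800+10·15·20=13800; k=3: 2400+6400+10·16·20=12000; k=4: 5600+0+10·20·20=9600 → min 9600.
Length 5: A_1..A_5: k=1: 0+9600+3·10·20=10200; k=2: 450+10800+3·15·20=12150; k=3: 1170+6400+3·16·20=8530; k=4: 2130+0+3·20·20=3330 → min 3330.
Optimal order: ((((A_1 A_2) A_3) A_4) A_5) with cost 3330.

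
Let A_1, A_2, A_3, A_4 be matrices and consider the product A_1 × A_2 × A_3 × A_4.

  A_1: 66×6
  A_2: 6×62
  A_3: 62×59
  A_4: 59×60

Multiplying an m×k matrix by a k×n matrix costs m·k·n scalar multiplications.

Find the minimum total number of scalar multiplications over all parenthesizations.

Adjacent pairs: A_1A_2 = 66·6·62 = 24552; A_2A_3 = 6·62·59 = 21948; A_3A_4 = 62·59·60 = 219480.
Length 3: A_1..A_3: k=1: 0+21948+66·6·59=45312; k=2: 24552+0+66·62·59=265980 → min 45312 | A_2..A_4: k=2: 0+219480+6·62·60=241800; k=3: 21948+0+6·59·60=43188 → min 43188.
Length 4: A_1..A_4: k=1: 0+43188+66·6·60=66948; k=2: 24552+219480+66·62·60=489552; k=3: 45312+0+66·59·60=278952 → min 66948.
Optimal order: (A_1 × ((A_2 × A_3) × A_4)) with cost 66948.

66948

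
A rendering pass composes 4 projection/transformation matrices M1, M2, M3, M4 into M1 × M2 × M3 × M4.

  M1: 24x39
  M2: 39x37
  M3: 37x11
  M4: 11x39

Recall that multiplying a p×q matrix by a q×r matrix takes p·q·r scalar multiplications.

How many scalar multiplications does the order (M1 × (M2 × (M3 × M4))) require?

(M3 × M4): 37×11 by 11×39 → 37×39, cost 37·11·39 = 15873
(M2 × (M3 × M4)): 39×37 by 37×39 → 39×39, cost 39·37·39 = 56277; cumulative 72150
(M1 × (M2 × (M3 × M4))): 24×39 by 39×39 → 24×39, cost 24·39·39 = 36504; cumulative 108654
Total: 108654 scalar multiplications.

108654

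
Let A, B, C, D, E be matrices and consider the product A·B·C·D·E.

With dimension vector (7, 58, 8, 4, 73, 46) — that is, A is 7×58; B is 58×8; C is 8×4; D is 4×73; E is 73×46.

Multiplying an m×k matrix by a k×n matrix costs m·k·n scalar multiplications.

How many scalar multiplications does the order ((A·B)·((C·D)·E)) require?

(A·B): 7×58 by 58×8 → 7×8, cost 7·58·8 = 3248
(C·D): 8×4 by 4×73 → 8×73, cost 8·4·73 = 2336
((C·D)·E): 8×73 by 73×46 → 8×46, cost 8·73·46 = 26864; cumulative 29200
((A·B)·((C·D)·E)): 7×8 by 8×46 → 7×46, cost 7·8·46 = 2576; cumulative 35024
Total: 35024 scalar multiplications.

35024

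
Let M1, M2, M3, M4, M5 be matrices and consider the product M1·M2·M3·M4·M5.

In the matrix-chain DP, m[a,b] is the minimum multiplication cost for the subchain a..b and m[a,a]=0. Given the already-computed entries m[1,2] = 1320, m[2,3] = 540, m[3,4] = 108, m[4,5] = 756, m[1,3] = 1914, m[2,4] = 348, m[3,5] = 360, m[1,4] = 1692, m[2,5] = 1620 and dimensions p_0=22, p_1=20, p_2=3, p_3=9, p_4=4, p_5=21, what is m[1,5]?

m[1,5] = min over k∈[1,4] of m[1,k]+m[k+1,5]+p_{0}·p_k·p_{5}.
k=1: 0 + 1620 + 22·20·21 = 10860; k=2: 1320 + 360 + 22·3·21 = 3066; k=3: 1914 + 756 + 22·9·21 = 6828; k=4: 1692 + 0 + 22·4·21 = 3540.
Minimum: 3066 at k=2.

3066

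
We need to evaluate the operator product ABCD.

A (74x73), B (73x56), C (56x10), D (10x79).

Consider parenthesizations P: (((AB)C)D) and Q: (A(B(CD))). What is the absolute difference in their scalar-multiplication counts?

Order P = (((AB)C)D): (AB): 74×73 by 73×56 → 74×56, cost 74·73·56 = 302512; ((AB)C): 74×56 by 56×10 → 74×10, cost 74·56·10 = 41440; cumulative 343952; (((AB)C)D): 74×10 by 10×79 → 74×79, cost 74·10·79 = 58460; cumulative 402412. Total 402412.
Order Q = (A(B(CD))): (CD): 56×10 by 10×79 → 56×79, cost 56·10·79 = 44240; (B(CD)): 73×56 by 56×79 → 73×79, cost 73·56·79 = 322952; cumulative 367192; (A(B(CD))): 74×73 by 73×79 → 74×79, cost 74·73·79 = 426758; cumulative 793950. Total 793950.
Difference: |402412 − 793950| = 391538.

391538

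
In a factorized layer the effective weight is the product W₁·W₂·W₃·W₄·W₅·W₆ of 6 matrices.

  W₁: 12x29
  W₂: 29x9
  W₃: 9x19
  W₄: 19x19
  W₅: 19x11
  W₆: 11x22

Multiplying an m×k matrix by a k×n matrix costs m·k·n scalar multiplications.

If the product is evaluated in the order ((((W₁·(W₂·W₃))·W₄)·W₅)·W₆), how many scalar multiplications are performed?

21315

(W₂·W₃): 29×9 by 9×19 → 29×19, cost 29·9·19 = 4959
(W₁·(W₂·W₃)): 12×29 by 29×19 → 12×19, cost 12·29·19 = 6612; cumulative 11571
((W₁·(W₂·W₃))·W₄): 12×19 by 19×19 → 12×19, cost 12·19·19 = 4332; cumulative 15903
(((W₁·(W₂·W₃))·W₄)·W₅): 12×19 by 19×11 → 12×11, cost 12·19·11 = 2508; cumulative 18411
((((W₁·(W₂·W₃))·W₄)·W₅)·W₆): 12×11 by 11×22 → 12×22, cost 12·11·22 = 2904; cumulative 21315
Total: 21315 scalar multiplications.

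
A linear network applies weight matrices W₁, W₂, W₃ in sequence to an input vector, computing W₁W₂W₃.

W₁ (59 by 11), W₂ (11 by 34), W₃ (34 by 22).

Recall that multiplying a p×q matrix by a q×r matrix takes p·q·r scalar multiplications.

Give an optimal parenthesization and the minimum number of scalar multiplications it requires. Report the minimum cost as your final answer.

(W₁(W₂W₃)): cost 22506.
((W₁W₂)W₃): cost 66198.
Optimal: (W₁(W₂W₃)) with cost 22506.

22506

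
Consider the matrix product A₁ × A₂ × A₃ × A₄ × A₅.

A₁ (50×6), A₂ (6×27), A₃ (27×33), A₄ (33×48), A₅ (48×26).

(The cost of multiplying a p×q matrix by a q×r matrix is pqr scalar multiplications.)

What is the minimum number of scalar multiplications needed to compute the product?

30138

Adjacent pairs: A₁A₂ = 50·6·27 = 8100; A₂A₃ = 6·27·33 = 5346; A₃A₄ = 27·33·48 = 42768; A₄A₅ = 33·48·26 = 41184.
Length 3: A₁..A₃: k=1: 0+5346+50·6·33=15246; k=2: 8100+0+50·27·33=52650 → min 15246 | A₂..A₄: k=2: 0+42768+6·27·48=50544; k=3: 5346+0+6·33·48=14850 → min 14850 | A₃..A₅: k=3: 0+41184+27·33·26=64350; k=4: 42768+0+27·48·26=76464 → min 64350.
Length 4: A₁..A₄: k=1: 0+14850+50·6·48=29250; k=2: 8100+42768+50·27·48=115668; k=3: 15246+0+50·33·48=94446 → min 29250 | A₂..A₅: k=2: 0+64350+6·27·26=68562; k=3: 5346+41184+6·33·26=51678; k=4: 14850+0+6·48·26=22338 → min 22338.
Length 5: A₁..A₅: k=1: 0+22338+50·6·26=30138; k=2: 8100+64350+50·27·26=107550; k=3: 15246+41184+50·33·26=99330; k=4: 29250+0+50·48·26=91650 → min 30138.
Optimal order: (A₁ × (((A₂ × A₃) × A₄) × A₅)) with cost 30138.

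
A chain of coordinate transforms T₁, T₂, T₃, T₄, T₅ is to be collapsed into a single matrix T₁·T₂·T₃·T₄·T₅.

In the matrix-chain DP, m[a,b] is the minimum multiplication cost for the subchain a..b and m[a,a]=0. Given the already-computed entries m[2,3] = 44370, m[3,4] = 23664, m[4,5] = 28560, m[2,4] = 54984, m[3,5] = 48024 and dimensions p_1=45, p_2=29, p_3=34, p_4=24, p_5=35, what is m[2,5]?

m[2,5] = min over k∈[2,4] of m[2,k]+m[k+1,5]+p_{1}·p_k·p_{5}.
k=2: 0 + 48024 + 45·29·35 = 93699; k=3: 44370 + 28560 + 45·34·35 = 126480; k=4: 54984 + 0 + 45·24·35 = 92784.
Minimum: 92784 at k=4.

92784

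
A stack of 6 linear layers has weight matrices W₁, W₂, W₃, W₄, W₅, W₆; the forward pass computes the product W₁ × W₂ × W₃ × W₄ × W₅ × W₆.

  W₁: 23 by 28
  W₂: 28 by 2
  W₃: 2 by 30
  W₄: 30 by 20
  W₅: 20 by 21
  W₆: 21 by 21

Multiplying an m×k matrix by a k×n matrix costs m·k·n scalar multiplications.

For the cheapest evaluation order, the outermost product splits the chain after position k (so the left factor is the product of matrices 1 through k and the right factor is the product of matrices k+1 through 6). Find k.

2

Adjacent pairs: W₁W₂ = 23·28·2 = 1288; W₂W₃ = 28·2·30 = 1680; W₃W₄ = 2·30·20 = 1200; W₄W₅ = 30·20·21 = 12600; W₅W₆ = 20·21·21 = 8820.
Length 3: W₁..W₃: k=1: 0+1680+23·28·30=21000; k=2: 1288+0+23·2·30=2668 → min 2668 | W₂..W₄: k=2: 0+1200+28·2·20=2320; k=3: 1680+0+28·30·20=18480 → min 2320 | W₃..W₅: k=3: 0+12600+2·30·21=13860; k=4: 1200+0+2·20·21=2040 → min 2040 | W₄..W₆: k=4: 0+8820+30·20·21=21420; k=5: 12600+0+30·21·21=25830 → min 21420.
Length 4: W₁..W₄: k=1: 0+2320+23·28·20=15200; k=2: 1288+1200+23·2·20=3408; k=3: 2668+0+23·30·20=16468 → min 3408 | W₂..W₅: k=2: 0+2040+28·2·21=3216; k=3: 1680+12600+28·30·21=31920; k=4: 2320+0+28·20·21=14080 → min 3216 | W₃..W₆: k=3: 0+21420+2·30·21=22680; k=4: 1200+8820+2·20·21=10860; k=5: 2040+0+2·21·21=2922 → min 2922.
Length 5: W₁..W₅: k=1: 0+3216+23·28·21=16740; k=2: 1288+2040+23·2·21=4294; k=3: 2668+12600+23·30·21=29758; k=4: 3408+0+23·20·21=13068 → min 4294 | W₂..W₆: k=2: 0+2922+28·2·21=4098; k=3: 1680+21420+28·30·21=40740; k=4: 2320+8820+28·20·21=22900; k=5: 3216+0+28·21·21=15564 → min 4098.
Top-level splits: k=1: (W₁..W₁)·(W₂..W₆) → 0+4098+23·28·21 = 17622; k=2: (W₁..W₂)·(W₃..W₆) → 1288+2922+23·2·21 = 5176; k=3: (W₁..W₃)·(W₄..W₆) → 2668+21420+23·30·21 = 38578; k=4: (W₁..W₄)·(W₅..W₆) → 3408+8820+23·20·21 = 21888; k=5: (W₁..W₅)·(W₆..W₆) → 4294+0+23·21·21 = 14437.
Best split is after W₂, i.e. k = 2.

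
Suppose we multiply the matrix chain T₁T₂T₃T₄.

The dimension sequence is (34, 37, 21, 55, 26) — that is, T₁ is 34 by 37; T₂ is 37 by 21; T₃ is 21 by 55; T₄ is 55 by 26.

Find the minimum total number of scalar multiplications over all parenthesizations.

75012

Adjacent pairs: T₁T₂ = 34·37·21 = 26418; T₂T₃ = 37·21·55 = 42735; T₃T₄ = 21·55·26 = 30030.
Length 3: T₁..T₃: k=1: 0+42735+34·37·55=111925; k=2: 26418+0+34·21·55=65688 → min 65688 | T₂..T₄: k=2: 0+30030+37·21·26=50232; k=3: 42735+0+37·55·26=95645 → min 50232.
Length 4: T₁..T₄: k=1: 0+50232+34·37·26=82940; k=2: 26418+30030+34·21·26=75012; k=3: 65688+0+34·55·26=114308 → min 75012.
Optimal order: ((T₁T₂)(T₃T₄)) with cost 75012.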